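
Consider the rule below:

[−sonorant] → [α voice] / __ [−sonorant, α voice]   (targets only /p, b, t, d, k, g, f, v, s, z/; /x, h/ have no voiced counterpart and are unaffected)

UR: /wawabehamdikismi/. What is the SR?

wawabehamdikismi

No segment of /wawabehamdikismi/ meets the structural description of the rule, so the form surfaces unchanged.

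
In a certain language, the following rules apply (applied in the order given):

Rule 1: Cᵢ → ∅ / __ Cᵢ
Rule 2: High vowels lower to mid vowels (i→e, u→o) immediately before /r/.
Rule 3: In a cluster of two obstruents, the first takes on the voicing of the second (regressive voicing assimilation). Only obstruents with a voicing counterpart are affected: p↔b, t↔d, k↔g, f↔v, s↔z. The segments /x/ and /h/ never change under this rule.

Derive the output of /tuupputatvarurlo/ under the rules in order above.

tuuputadvarorlo

Rule 1 (degemination): /pp/ is a geminate; the first /p/ deletes. /tuupputatvarurlo/ → tuuputatvarurlo.
Rule 2 (pre-rhotic lowering): /u/ is a high vowel immediately before /r/, so it lowers to [o]. /tuuputatvarurlo/ → tuuputatvarorlo.
Rule 3 (regressive voicing assimilation): /t/ precedes the voiced obstruent /v/, so it voices to [d] by assimilation. /tuuputatvarorlo/ → tuuputadvarorlo.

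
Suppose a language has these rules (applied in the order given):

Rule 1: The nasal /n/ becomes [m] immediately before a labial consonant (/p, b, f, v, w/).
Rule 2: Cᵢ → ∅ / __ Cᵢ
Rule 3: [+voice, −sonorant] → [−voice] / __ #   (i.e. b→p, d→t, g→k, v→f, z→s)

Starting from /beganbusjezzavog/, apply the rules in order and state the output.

Rule 1 (nasal place assimilation): /n/ precedes the labial consonant /b/, so it assimilates in place to [m]. /beganbusjezzavog/ → begambusjezzavog.
Rule 2 (degemination): /zz/ is a geminate; the first /z/ deletes. /begambusjezzavog/ → begambusjezavog.
Rule 3 (final devoicing): /g/ is a voiced obstruent in word-final position, so it devoices to [k]. /begambusjezavog/ → begambusjezavok.

begambusjezavok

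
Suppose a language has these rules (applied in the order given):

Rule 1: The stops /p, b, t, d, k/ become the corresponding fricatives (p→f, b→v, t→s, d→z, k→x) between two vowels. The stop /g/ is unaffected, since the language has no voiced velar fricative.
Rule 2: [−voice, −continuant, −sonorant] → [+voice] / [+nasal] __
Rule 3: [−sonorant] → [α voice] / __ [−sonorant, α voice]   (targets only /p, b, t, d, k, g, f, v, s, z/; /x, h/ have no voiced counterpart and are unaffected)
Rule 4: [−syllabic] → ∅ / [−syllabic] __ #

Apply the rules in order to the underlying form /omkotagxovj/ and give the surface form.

Rule 1 (intervocalic spirantization): /t/ is a stop between vowels /o/ and /a/, so it spirantizes to the fricative [s]. /omkotagxovj/ → omkosagxovj.
Rule 2 (post-nasal voicing): /k/ is a voiceless stop immediately after the nasal /m/, so it voices to [g]. /omkosagxovj/ → omgosagxovj.
Rule 3 (regressive voicing assimilation): /g/ precedes the voiceless obstruent /x/, so it devoices to [k] by assimilation. /omgosagxovj/ → omgosakxovj.
Rule 4 (final cluster simplification): /j/ is the second consonant of a word-final cluster /vj/, so it deletes. /omgosakxovj/ → omgosakxov.

omgosakxov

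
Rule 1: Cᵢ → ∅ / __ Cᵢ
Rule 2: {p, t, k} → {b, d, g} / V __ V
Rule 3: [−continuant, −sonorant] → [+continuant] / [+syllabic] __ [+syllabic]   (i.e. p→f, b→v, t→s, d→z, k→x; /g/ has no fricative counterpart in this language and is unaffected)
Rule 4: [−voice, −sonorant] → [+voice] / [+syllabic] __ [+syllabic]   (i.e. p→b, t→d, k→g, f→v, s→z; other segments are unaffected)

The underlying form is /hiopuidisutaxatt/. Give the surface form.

hiovuizizuzaxat

Rule 1 (degemination): /tt/ is a geminate; the first /t/ deletes. /hiopuidisutaxatt/ → hiopuidisutaxat.
Rule 2 (intervocalic voicing): /p/ is a voiceless stop between vowels /o/ and /u/, so it voices to [b]. /t/ is a voiceless stop between vowels /u/ and /a/, so it voices to [d]. /hiopuidisutaxat/ → hiobuidisudaxat.
Rule 3 (intervocalic spirantization): /b/ is a stop between vowels /o/ and /u/, so it spirantizes to the fricative [v]. /d/ is a stop between vowels /i/ and /i/, so it spirantizes to the fricative [z]. /d/ is a stop between vowels /u/ and /a/, so it spirantizes to the fricative [z]. /hiobuidisudaxat/ → hiovuizisuzaxat.
Rule 4 (intervocalic voicing): /s/ is a voiceless obstruent between vowels /i/ and /u/, so it voices to [z]. /hiovuizisuzaxat/ → hiovuizizuzaxat.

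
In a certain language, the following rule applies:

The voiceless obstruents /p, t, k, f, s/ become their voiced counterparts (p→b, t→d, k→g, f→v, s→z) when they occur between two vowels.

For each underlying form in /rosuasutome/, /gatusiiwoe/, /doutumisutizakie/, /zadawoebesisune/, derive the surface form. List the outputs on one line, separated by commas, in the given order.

rozuazudome, gaduziiwoe, doudumizudizagie, zadawoebezizune

/rosuasutome/: /s/ is a voiceless obstruent between vowels /o/ and /u/, so it voices to [z]. /s/ is a voiceless obstruent between vowels /a/ and /u/, so it voices to [z]. /t/ is a voiceless obstruent between vowels /u/ and /o/, so it voices to [d]. → [rozuazudome].
/gatusiiwoe/: /t/ is a voiceless obstruent between vowels /a/ and /u/, so it voices to [d]. /s/ is a voiceless obstruent between vowels /u/ and /i/, so it voices to [z]. → [gaduziiwoe].
/doutumisutizakie/: /t/ is a voiceless obstruent between vowels /u/ and /u/, so it voices to [d]. /s/ is a voiceless obstruent between vowels /i/ and /u/, so it voices to [z]. /t/ is a voiceless obstruent between vowels /u/ and /i/, so it voices to [d]. /k/ is a voiceless obstruent between vowels /a/ and /i/, so it voices to [g]. → [doudumizudizagie].
/zadawoebesisune/: /s/ is a voiceless obstruent between vowels /e/ and /i/, so it voices to [z]. /s/ is a voiceless obstruent between vowels /i/ and /u/, so it voices to [z]. → [zadawoebezizune].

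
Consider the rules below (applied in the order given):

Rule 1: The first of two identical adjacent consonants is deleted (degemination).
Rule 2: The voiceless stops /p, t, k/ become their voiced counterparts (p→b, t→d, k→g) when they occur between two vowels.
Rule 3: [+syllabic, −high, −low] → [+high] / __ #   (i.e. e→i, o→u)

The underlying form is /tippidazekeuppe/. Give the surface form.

Rule 1 (degemination): /pp/ is a geminate; the first /p/ deletes. /pp/ is a geminate; the first /p/ deletes. /tippidazekeuppe/ → tipidazekeupe.
Rule 2 (intervocalic voicing): /p/ is a voiceless stop between vowels /i/ and /i/, so it voices to [b]. /k/ is a voiceless stop between vowels /e/ and /e/, so it voices to [g]. /p/ is a voiceless stop between vowels /u/ and /e/, so it voices to [b]. /tipidazekeupe/ → tibidazegeube.
Rule 3 (final vowel raising): /e/ is a mid vowel in word-final position, so it raises to [i]. /tibidazegeube/ → tibidazegeubi.

tibidazegeubi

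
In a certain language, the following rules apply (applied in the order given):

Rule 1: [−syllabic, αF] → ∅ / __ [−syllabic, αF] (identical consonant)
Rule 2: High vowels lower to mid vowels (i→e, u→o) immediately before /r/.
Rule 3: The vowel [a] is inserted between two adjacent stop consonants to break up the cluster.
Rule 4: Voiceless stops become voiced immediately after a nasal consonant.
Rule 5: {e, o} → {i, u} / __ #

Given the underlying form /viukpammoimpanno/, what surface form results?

Rule 1 (degemination): /mm/ is a geminate; the first /m/ deletes. /nn/ is a geminate; the first /n/ deletes. /viukpammoimpanno/ → viukpamoimpano.
Rule 2 (pre-rhotic lowering): no segment meets the environment; /viukpamoimpano/ is unchanged.
Rule 3 (stop-cluster a-epenthesis): /k/ and /p/ form a stop–stop cluster, so [a] is inserted between them. /viukpamoimpano/ → viukapamoimpano.
Rule 4 (post-nasal voicing): /p/ is a voiceless stop immediately after the nasal /m/, so it voices to [b]. /viukapamoimpano/ → viukapamoimbano.
Rule 5 (final vowel raising): /o/ is a mid vowel in word-final position, so it raises to [u]. /viukapamoimbano/ → viukapamoimbanu.

viukapamoimbanu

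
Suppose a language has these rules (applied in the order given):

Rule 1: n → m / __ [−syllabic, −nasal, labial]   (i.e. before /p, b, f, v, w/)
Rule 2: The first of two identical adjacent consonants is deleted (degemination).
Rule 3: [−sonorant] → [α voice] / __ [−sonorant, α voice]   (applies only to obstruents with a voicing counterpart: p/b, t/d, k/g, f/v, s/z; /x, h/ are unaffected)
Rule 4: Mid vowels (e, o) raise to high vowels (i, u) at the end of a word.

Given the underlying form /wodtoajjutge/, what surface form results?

wottoajudgi

Rule 1 (nasal place assimilation): no segment meets the environment; /wodtoajjutge/ is unchanged.
Rule 2 (degemination): /jj/ is a geminate; the first /j/ deletes. /wodtoajjutge/ → wodtoajutge.
Rule 3 (regressive voicing assimilation): /d/ precedes the voiceless obstruent /t/, so it devoices to [t] by assimilation. /t/ precedes the voiced obstruent /g/, so it voices to [d] by assimilation. /wodtoajutge/ → wottoajudge.
Rule 4 (final vowel raising): /e/ is a mid vowel in word-final position, so it raises to [i]. /wottoajudge/ → wottoajudgi.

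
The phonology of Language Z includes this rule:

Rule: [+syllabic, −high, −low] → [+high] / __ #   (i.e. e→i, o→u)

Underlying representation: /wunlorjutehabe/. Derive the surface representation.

/e/ is a mid vowel in word-final position, so it raises to [i].
Surface form: [wunlorjutehabi].

wunlorjutehabi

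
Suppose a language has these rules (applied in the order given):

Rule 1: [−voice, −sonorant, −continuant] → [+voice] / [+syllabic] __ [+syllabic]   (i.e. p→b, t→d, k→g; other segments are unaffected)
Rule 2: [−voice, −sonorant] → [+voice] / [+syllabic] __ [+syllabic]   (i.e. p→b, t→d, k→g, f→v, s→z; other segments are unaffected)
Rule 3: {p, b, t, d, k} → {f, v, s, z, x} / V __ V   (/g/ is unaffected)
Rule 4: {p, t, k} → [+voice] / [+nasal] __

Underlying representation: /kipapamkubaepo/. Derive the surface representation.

Rule 1 (intervocalic voicing): /p/ is a voiceless stop between vowels /i/ and /a/, so it voices to [b]. /p/ is a voiceless stop between vowels /a/ and /a/, so it voices to [b]. /p/ is a voiceless stop between vowels /e/ and /o/, so it voices to [b]. /kipapamkubaepo/ → kibabamkubaebo.
Rule 2 (intervocalic voicing): no segment meets the environment; /kibabamkubaebo/ is unchanged.
Rule 3 (intervocalic spirantization): /b/ is a stop between vowels /i/ and /a/, so it spirantizes to the fricative [v]. /b/ is a stop between vowels /a/ and /a/, so it spirantizes to the fricative [v]. /b/ is a stop between vowels /u/ and /a/, so it spirantizes to the fricative [v]. /b/ is a stop between vowels /e/ and /o/, so it spirantizes to the fricative [v]. /kibabamkubaebo/ → kivavamkuvaevo.
Rule 4 (post-nasal voicing): /k/ is a voiceless stop immediately after the nasal /m/, so it voices to [g]. /kivavamkuvaevo/ → kivavamguvaevo.

kivavamguvaevo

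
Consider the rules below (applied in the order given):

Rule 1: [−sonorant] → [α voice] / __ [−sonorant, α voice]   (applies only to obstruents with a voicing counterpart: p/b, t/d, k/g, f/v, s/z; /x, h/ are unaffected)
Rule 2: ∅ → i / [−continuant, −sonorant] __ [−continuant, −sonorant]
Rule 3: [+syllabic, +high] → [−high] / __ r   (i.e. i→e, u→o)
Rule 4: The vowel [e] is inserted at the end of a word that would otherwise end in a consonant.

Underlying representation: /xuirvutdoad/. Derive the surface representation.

Rule 1 (regressive voicing assimilation): /t/ precedes the voiced obstruent /d/, so it voices to [d] by assimilation. /xuirvutdoad/ → xuirvuddoad.
Rule 2 (stop-cluster i-epenthesis): /d/ and /d/ form a stop–stop cluster, so [i] is inserted between them. /xuirvuddoad/ → xuirvudidoad.
Rule 3 (pre-rhotic lowering): /i/ is a high vowel immediately before /r/, so it lowers to [e]. /xuirvudidoad/ → xuervudidoad.
Rule 4 (final e-epenthesis): the form ends in the consonant /d/, so [e] is inserted word-finally. /xuervudidoad/ → xuervudidoade.

xuervudidoade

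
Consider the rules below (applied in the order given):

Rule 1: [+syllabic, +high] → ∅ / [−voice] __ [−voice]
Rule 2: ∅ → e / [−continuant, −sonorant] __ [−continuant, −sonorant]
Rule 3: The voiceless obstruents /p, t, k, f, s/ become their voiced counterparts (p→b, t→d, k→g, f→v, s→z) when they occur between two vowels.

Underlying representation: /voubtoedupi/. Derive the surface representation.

voubedoedubi

Rule 1 (high vowel syncope): no segment meets the environment; /voubtoedupi/ is unchanged.
Rule 2 (stop-cluster e-epenthesis): /b/ and /t/ form a stop–stop cluster, so [e] is inserted between them. /voubtoedupi/ → voubetoedupi.
Rule 3 (intervocalic voicing): /t/ is a voiceless obstruent between vowels /e/ and /o/, so it voices to [d]. /p/ is a voiceless obstruent between vowels /u/ and /i/, so it voices to [b]. /voubetoedupi/ → voubedoedubi.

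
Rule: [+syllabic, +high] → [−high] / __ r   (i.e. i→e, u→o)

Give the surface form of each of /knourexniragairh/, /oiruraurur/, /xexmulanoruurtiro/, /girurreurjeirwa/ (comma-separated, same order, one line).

knoorexneragaerh, oeroraoror, xexmulanoruortero, gerorreorjeerwa

/knourexniragairh/: /u/ is a high vowel immediately before /r/, so it lowers to [o]. /i/ is a high vowel immediately before /r/, so it lowers to [e]. /i/ is a high vowel immediately before /r/, so it lowers to [e]. → [knoorexneragaerh].
/oiruraurur/: /i/ is a high vowel immediately before /r/, so it lowers to [e]. /u/ is a high vowel immediately before /r/, so it lowers to [o]. /u/ is a high vowel immediately before /r/, so it lowers to [o]. /u/ is a high vowel immediately before /r/, so it lowers to [o]. → [oeroraoror].
/xexmulanoruurtiro/: /u/ is a high vowel immediately before /r/, so it lowers to [o]. /i/ is a high vowel immediately before /r/, so it lowers to [e]. → [xexmulanoruortero].
/girurreurjeirwa/: /i/ is a high vowel immediately before /r/, so it lowers to [e]. /u/ is a high vowel immediately before /r/, so it lowers to [o]. /u/ is a high vowel immediately before /r/, so it lowers to [o]. /i/ is a high vowel immediately before /r/, so it lowers to [e]. → [gerorreorjeerwa].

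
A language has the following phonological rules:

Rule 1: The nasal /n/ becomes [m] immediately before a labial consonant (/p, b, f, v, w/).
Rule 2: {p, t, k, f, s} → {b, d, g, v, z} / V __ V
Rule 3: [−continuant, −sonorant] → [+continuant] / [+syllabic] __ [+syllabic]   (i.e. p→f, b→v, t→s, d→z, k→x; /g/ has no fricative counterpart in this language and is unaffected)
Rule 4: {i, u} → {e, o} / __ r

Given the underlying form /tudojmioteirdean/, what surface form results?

tuzojmiozeerdean

Rule 1 (nasal place assimilation): no segment meets the environment; /tudojmioteirdean/ is unchanged.
Rule 2 (intervocalic voicing): /t/ is a voiceless obstruent between vowels /o/ and /e/, so it voices to [d]. /tudojmioteirdean/ → tudojmiodeirdean.
Rule 3 (intervocalic spirantization): /d/ is a stop between vowels /u/ and /o/, so it spirantizes to the fricative [z]. /d/ is a stop between vowels /o/ and /e/, so it spirantizes to the fricative [z]. /tudojmiodeirdean/ → tuzojmiozeirdean.
Rule 4 (pre-rhotic lowering): /i/ is a high vowel immediately before /r/, so it lowers to [e]. /tuzojmiozeirdean/ → tuzojmiozeerdean.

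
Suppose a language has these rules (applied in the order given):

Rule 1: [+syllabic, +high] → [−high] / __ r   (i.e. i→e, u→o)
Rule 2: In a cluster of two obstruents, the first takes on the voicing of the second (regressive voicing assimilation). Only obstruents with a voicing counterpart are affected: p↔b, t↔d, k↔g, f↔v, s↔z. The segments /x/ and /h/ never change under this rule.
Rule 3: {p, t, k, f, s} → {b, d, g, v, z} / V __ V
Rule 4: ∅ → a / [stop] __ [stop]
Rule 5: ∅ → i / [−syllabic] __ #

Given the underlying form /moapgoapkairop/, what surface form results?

Rule 1 (pre-rhotic lowering): /i/ is a high vowel immediately before /r/, so it lowers to [e]. /moapgoapkairop/ → moapgoapkaerop.
Rule 2 (regressive voicing assimilation): /p/ precedes the voiced obstruent /g/, so it voices to [b] by assimilation. /moapgoapkaerop/ → moabgoapkaerop.
Rule 3 (intervocalic voicing): no segment meets the environment; /moabgoapkaerop/ is unchanged.
Rule 4 (stop-cluster a-epenthesis): /b/ and /g/ form a stop–stop cluster, so [a] is inserted between them. /p/ and /k/ form a stop–stop cluster, so [a] is inserted between them. /moabgoapkaerop/ → moabagoapakaerop.
Rule 5 (final i-epenthesis): the form ends in the consonant /p/, so [i] is inserted word-finally. /moabagoapakaerop/ → moabagoapakaeropi.

moabagoapakaeropi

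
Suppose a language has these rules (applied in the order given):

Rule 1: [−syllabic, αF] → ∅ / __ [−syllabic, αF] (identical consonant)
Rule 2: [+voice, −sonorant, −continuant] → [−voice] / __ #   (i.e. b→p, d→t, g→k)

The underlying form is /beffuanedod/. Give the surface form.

Rule 1 (degemination): /ff/ is a geminate; the first /f/ deletes. /beffuanedod/ → befuanedod.
Rule 2 (final devoicing): /d/ is a voiced stop in word-final position, so it devoices to [t]. /befuanedod/ → befuanedot.

befuanedot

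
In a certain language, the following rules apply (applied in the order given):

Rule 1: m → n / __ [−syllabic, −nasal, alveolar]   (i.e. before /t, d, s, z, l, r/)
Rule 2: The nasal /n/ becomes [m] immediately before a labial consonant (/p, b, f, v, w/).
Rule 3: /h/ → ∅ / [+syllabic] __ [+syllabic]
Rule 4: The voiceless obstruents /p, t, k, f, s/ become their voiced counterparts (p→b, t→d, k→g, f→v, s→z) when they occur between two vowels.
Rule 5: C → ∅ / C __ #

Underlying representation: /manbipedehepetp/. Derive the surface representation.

Rule 1 (nasal place assimilation): no segment meets the environment; /manbipedehepetp/ is unchanged.
Rule 2 (nasal place assimilation): /n/ precedes the labial consonant /b/, so it assimilates in place to [m]. /manbipedehepetp/ → mambipedehepetp.
Rule 3 (intervocalic h-deletion): /h/ occurs between vowels /e/ and /e/, so it deletes. /mambipedehepetp/ → mambipedeepetp.
Rule 4 (intervocalic voicing): /p/ is a voiceless obstruent between vowels /i/ and /e/, so it voices to [b]. /p/ is a voiceless obstruent between vowels /e/ and /e/, so it voices to [b]. /mambipedeepetp/ → mambibedeebetp.
Rule 5 (final cluster simplification): /p/ is the second consonant of a word-final cluster /tp/, so it deletes. /mambibedeebetp/ → mambibedeebet.

mambibedeebet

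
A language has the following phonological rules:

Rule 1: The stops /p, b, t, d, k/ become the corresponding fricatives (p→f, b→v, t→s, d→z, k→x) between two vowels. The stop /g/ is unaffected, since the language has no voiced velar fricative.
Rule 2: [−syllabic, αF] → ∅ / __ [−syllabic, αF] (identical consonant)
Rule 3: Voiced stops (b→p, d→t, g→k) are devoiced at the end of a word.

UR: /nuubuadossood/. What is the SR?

Rule 1 (intervocalic spirantization): /b/ is a stop between vowels /u/ and /u/, so it spirantizes to the fricative [v]. /d/ is a stop between vowels /a/ and /o/, so it spirantizes to the fricative [z]. /nuubuadossood/ → nuuvuazossood.
Rule 2 (degemination): /ss/ is a geminate; the first /s/ deletes. /nuuvuazossood/ → nuuvuazosood.
Rule 3 (final devoicing): /d/ is a voiced stop in word-final position, so it devoices to [t]. /nuuvuazosood/ → nuuvuazosoot.

nuuvuazosoot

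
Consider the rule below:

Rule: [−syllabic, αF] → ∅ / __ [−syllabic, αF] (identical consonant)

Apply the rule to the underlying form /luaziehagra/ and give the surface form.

luaziehagra

No segment of /luaziehagra/ meets the structural description of the rule, so the form surfaces unchanged.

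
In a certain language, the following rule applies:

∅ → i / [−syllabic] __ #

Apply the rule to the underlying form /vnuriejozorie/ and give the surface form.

No segment of /vnuriejozorie/ meets the structural description of the rule, so the form surfaces unchanged.

vnuriejozorie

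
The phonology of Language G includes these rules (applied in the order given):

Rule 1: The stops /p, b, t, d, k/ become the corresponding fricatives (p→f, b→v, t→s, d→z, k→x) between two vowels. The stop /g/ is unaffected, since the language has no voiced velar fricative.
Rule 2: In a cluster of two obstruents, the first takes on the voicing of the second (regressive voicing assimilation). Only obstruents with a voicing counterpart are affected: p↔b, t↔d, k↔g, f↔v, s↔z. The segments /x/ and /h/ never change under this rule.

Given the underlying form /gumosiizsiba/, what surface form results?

Rule 1 (intervocalic spirantization): /b/ is a stop between vowels /i/ and /a/, so it spirantizes to the fricative [v]. /gumosiizsiba/ → gumosiizsiva.
Rule 2 (regressive voicing assimilation): /z/ precedes the voiceless obstruent /s/, so it devoices to [s] by assimilation. /gumosiizsiva/ → gumosiissiva.

gumosiissiva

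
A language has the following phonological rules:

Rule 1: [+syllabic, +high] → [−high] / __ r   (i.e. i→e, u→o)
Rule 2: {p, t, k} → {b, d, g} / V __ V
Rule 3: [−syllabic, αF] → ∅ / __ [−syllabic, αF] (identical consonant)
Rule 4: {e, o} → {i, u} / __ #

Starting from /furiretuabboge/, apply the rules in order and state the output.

forereduabogi

Rule 1 (pre-rhotic lowering): /u/ is a high vowel immediately before /r/, so it lowers to [o]. /i/ is a high vowel immediately before /r/, so it lowers to [e]. /furiretuabboge/ → foreretuabboge.
Rule 2 (intervocalic voicing): /t/ is a voiceless stop between vowels /e/ and /u/, so it voices to [d]. /foreretuabboge/ → forereduabboge.
Rule 3 (degemination): /bb/ is a geminate; the first /b/ deletes. /forereduabboge/ → forereduaboge.
Rule 4 (final vowel raising): /e/ is a mid vowel in word-final position, so it raises to [i]. /forereduaboge/ → forereduabogi.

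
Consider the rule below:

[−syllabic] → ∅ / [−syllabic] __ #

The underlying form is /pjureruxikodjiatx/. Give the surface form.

pjureruxikodjiat

/x/ is the second consonant of a word-final cluster /tx/, so it deletes.
Surface form: [pjureruxikodjiat].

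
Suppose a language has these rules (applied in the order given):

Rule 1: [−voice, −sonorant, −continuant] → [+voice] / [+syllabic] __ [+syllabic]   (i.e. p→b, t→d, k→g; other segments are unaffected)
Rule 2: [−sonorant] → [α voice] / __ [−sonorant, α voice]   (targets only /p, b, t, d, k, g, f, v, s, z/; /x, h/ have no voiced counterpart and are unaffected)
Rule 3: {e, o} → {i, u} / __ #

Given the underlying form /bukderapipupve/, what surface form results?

Rule 1 (intervocalic voicing): /p/ is a voiceless stop between vowels /a/ and /i/, so it voices to [b]. /p/ is a voiceless stop between vowels /i/ and /u/, so it voices to [b]. /bukderapipupve/ → bukderabibupve.
Rule 2 (regressive voicing assimilation): /k/ precedes the voiced obstruent /d/, so it voices to [g] by assimilation. /p/ precedes the voiced obstruent /v/, so it voices to [b] by assimilation. /bukderabibupve/ → bugderabibubve.
Rule 3 (final vowel raising): /e/ is a mid vowel in word-final position, so it raises to [i]. /bugderabibubve/ → bugderabibubvi.

bugderabibubvi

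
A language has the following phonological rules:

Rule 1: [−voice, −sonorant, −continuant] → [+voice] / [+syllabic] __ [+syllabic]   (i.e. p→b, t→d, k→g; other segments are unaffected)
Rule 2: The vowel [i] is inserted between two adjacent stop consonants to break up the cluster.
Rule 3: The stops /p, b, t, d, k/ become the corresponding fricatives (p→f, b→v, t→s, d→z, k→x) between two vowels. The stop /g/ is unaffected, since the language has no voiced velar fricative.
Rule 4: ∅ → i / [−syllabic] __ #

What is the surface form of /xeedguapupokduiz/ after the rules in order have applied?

xeeziguavuvoxizuizi

Rule 1 (intervocalic voicing): /p/ is a voiceless stop between vowels /a/ and /u/, so it voices to [b]. /p/ is a voiceless stop between vowels /u/ and /o/, so it voices to [b]. /xeedguapupokduiz/ → xeedguabubokduiz.
Rule 2 (stop-cluster i-epenthesis): /d/ and /g/ form a stop–stop cluster, so [i] is inserted between them. /k/ and /d/ form a stop–stop cluster, so [i] is inserted between them. /xeedguabubokduiz/ → xeediguabubokiduiz.
Rule 3 (intervocalic spirantization): /d/ is a stop between vowels /e/ and /i/, so it spirantizes to the fricative [z]. /b/ is a stop between vowels /a/ and /u/, so it spirantizes to the fricative [v]. /b/ is a stop between vowels /u/ and /o/, so it spirantizes to the fricative [v]. /k/ is a stop between vowels /o/ and /i/, so it spirantizes to the fricative [x]. /d/ is a stop between vowels /i/ and /u/, so it spirantizes to the fricative [z]. /xeediguabubokiduiz/ → xeeziguavuvoxizuiz.
Rule 4 (final i-epenthesis): the form ends in the consonant /z/, so [i] is inserted word-finally. /xeeziguavuvoxizuiz/ → xeeziguavuvoxizuizi.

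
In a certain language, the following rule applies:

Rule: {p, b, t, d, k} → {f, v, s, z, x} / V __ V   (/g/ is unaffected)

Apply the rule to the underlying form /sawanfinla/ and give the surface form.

No segment of /sawanfinla/ meets the structural description of the rule, so the form surfaces unchanged.

sawanfinla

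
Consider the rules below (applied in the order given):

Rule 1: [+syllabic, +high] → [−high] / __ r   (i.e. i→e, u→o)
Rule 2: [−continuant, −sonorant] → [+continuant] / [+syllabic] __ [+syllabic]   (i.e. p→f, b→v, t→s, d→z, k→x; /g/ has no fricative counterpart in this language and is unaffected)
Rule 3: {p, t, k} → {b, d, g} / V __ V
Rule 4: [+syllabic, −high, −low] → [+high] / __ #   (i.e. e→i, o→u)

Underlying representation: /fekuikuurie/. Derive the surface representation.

Rule 1 (pre-rhotic lowering): /u/ is a high vowel immediately before /r/, so it lowers to [o]. /fekuikuurie/ → fekuikuorie.
Rule 2 (intervocalic spirantization): /k/ is a stop between vowels /e/ and /u/, so it spirantizes to the fricative [x]. /k/ is a stop between vowels /i/ and /u/, so it spirantizes to the fricative [x]. /fekuikuorie/ → fexuixuorie.
Rule 3 (intervocalic voicing): no segment meets the environment; /fexuixuorie/ is unchanged.
Rule 4 (final vowel raising): /e/ is a mid vowel in word-final position, so it raises to [i]. /fexuixuorie/ → fexuixuorii.

fexuixuorii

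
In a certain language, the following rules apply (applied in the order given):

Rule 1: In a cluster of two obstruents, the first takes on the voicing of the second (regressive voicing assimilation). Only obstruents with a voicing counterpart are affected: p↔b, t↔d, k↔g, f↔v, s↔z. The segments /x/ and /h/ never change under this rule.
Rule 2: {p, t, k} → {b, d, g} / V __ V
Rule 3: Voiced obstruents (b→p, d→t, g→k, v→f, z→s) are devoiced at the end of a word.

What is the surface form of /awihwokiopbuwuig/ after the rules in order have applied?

Rule 1 (regressive voicing assimilation): /p/ precedes the voiced obstruent /b/, so it voices to [b] by assimilation. /awihwokiopbuwuig/ → awihwokiobbuwuig.
Rule 2 (intervocalic voicing): /k/ is a voiceless stop between vowels /o/ and /i/, so it voices to [g]. /awihwokiobbuwuig/ → awihwogiobbuwuig.
Rule 3 (final devoicing): /g/ is a voiced obstruent in word-final position, so it devoices to [k]. /awihwogiobbuwuig/ → awihwogiobbuwuik.

awihwogiobbuwuik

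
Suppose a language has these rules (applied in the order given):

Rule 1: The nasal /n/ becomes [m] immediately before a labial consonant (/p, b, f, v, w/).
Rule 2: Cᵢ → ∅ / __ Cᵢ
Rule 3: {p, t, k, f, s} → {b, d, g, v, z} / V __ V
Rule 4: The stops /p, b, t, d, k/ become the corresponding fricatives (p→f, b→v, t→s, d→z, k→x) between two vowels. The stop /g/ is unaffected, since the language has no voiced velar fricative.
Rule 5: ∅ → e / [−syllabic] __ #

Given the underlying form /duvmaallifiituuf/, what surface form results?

Rule 1 (nasal place assimilation): no segment meets the environment; /duvmaallifiituuf/ is unchanged.
Rule 2 (degemination): /ll/ is a geminate; the first /l/ deletes. /duvmaallifiituuf/ → duvmaalifiituuf.
Rule 3 (intervocalic voicing): /f/ is a voiceless obstruent between vowels /i/ and /i/, so it voices to [v]. /t/ is a voiceless obstruent between vowels /i/ and /u/, so it voices to [d]. /duvmaalifiituuf/ → duvmaaliviiduuf.
Rule 4 (intervocalic spirantization): /d/ is a stop between vowels /i/ and /u/, so it spirantizes to the fricative [z]. /duvmaaliviiduuf/ → duvmaaliviizuuf.
Rule 5 (final e-epenthesis): the form ends in the consonant /f/, so [e] is inserted word-finally. /duvmaaliviizuuf/ → duvmaaliviizuufe.

duvmaaliviizuufe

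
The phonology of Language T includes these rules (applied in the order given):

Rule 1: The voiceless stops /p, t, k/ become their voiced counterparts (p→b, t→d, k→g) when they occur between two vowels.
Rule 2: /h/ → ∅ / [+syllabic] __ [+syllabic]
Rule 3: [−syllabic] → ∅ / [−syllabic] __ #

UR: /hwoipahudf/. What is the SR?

hwoibaud

Rule 1 (intervocalic voicing): /p/ is a voiceless stop between vowels /i/ and /a/, so it voices to [b]. /hwoipahudf/ → hwoibahudf.
Rule 2 (intervocalic h-deletion): /h/ occurs between vowels /a/ and /u/, so it deletes. /hwoibahudf/ → hwoibaudf.
Rule 3 (final cluster simplification): /f/ is the second consonant of a word-final cluster /df/, so it deletes. /hwoibaudf/ → hwoibaud.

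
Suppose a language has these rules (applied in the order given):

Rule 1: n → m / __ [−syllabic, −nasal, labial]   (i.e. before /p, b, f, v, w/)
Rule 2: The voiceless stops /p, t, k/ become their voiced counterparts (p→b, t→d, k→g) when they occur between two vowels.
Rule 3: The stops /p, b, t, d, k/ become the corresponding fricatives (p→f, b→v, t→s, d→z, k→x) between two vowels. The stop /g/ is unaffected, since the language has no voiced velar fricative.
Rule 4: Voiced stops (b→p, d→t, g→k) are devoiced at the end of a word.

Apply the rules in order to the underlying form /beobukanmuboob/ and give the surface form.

beovuganmuvoop

Rule 1 (nasal place assimilation): no segment meets the environment; /beobukanmuboob/ is unchanged.
Rule 2 (intervocalic voicing): /k/ is a voiceless stop between vowels /u/ and /a/, so it voices to [g]. /beobukanmuboob/ → beobuganmuboob.
Rule 3 (intervocalic spirantization): /b/ is a stop between vowels /o/ and /u/, so it spirantizes to the fricative [v]. /b/ is a stop between vowels /u/ and /o/, so it spirantizes to the fricative [v]. /beobuganmuboob/ → beovuganmuvoob.
Rule 4 (final devoicing): /b/ is a voiced stop in word-final position, so it devoices to [p]. /beovuganmuvoob/ → beovuganmuvoop.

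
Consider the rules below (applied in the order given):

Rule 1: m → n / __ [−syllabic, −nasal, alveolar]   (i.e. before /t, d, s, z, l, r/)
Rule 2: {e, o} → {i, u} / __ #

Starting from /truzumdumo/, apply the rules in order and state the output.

truzundumu

Rule 1 (nasal place assimilation): /m/ precedes the alveolar consonant /d/, so it assimilates in place to [n]. /truzumdumo/ → truzundumo.
Rule 2 (final vowel raising): /o/ is a mid vowel in word-final position, so it raises to [u]. /truzundumo/ → truzundumu.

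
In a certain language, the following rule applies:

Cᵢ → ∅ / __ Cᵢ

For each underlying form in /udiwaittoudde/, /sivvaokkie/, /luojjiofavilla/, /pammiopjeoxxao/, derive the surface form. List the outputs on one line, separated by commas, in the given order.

udiwaitoude, sivaokie, luojiofavila, pamiopjeoxao

/udiwaittoudde/: /tt/ is a geminate; the first /t/ deletes. /dd/ is a geminate; the first /d/ deletes. → [udiwaitoude].
/sivvaokkie/: /vv/ is a geminate; the first /v/ deletes. /kk/ is a geminate; the first /k/ deletes. → [sivaokie].
/luojjiofavilla/: /jj/ is a geminate; the first /j/ deletes. /ll/ is a geminate; the first /l/ deletes. → [luojiofavila].
/pammiopjeoxxao/: /mm/ is a geminate; the first /m/ deletes. /xx/ is a geminate; the first /x/ deletes. → [pamiopjeoxao].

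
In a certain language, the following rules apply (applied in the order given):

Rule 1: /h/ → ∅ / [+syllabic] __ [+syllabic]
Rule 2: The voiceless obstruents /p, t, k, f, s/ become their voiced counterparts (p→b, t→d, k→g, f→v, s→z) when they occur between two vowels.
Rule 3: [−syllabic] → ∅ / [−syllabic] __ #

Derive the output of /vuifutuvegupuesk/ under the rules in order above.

vuivuduvegubues

Rule 1 (intervocalic h-deletion): no segment meets the environment; /vuifutuvegupuesk/ is unchanged.
Rule 2 (intervocalic voicing): /f/ is a voiceless obstruent between vowels /i/ and /u/, so it voices to [v]. /t/ is a voiceless obstruent between vowels /u/ and /u/, so it voices to [d]. /p/ is a voiceless obstruent between vowels /u/ and /u/, so it voices to [b]. /vuifutuvegupuesk/ → vuivuduvegubuesk.
Rule 3 (final cluster simplification): /k/ is the second consonant of a word-final cluster /sk/, so it deletes. /vuivuduvegubuesk/ → vuivuduvegubues.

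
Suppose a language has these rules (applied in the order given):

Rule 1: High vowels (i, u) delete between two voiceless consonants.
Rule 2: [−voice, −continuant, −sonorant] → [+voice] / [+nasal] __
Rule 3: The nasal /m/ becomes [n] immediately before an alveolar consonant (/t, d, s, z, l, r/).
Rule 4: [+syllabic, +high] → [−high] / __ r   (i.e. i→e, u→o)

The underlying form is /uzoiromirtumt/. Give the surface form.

uzoeromertund

Rule 1 (high vowel syncope): no segment meets the environment; /uzoiromirtumt/ is unchanged.
Rule 2 (post-nasal voicing): /t/ is a voiceless stop immediately after the nasal /m/, so it voices to [d]. /uzoiromirtumt/ → uzoiromirtumd.
Rule 3 (nasal place assimilation): /m/ precedes the alveolar consonant /d/, so it assimilates in place to [n]. /uzoiromirtumd/ → uzoiromirtund.
Rule 4 (pre-rhotic lowering): /i/ is a high vowel immediately before /r/, so it lowers to [e]. /i/ is a high vowel immediately before /r/, so it lowers to [e]. /uzoiromirtund/ → uzoeromertund.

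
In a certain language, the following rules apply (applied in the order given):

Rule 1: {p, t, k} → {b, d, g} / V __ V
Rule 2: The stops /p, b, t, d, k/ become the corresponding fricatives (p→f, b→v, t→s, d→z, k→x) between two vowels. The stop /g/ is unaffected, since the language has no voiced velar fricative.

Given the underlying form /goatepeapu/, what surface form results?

goazeveavu

Rule 1 (intervocalic voicing): /t/ is a voiceless stop between vowels /a/ and /e/, so it voices to [d]. /p/ is a voiceless stop between vowels /e/ and /e/, so it voices to [b]. /p/ is a voiceless stop between vowels /a/ and /u/, so it voices to [b]. /goatepeapu/ → goadebeabu.
Rule 2 (intervocalic spirantization): /d/ is a stop between vowels /a/ and /e/, so it spirantizes to the fricative [z]. /b/ is a stop between vowels /e/ and /e/, so it spirantizes to the fricative [v]. /b/ is a stop between vowels /a/ and /u/, so it spirantizes to the fricative [v]. /goadebeabu/ → goazeveavu.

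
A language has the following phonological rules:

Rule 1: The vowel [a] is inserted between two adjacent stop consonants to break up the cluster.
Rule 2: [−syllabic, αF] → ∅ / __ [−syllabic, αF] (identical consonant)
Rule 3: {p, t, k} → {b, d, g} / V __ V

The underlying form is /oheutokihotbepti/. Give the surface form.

oheudogihodabebadi

Rule 1 (stop-cluster a-epenthesis): /t/ and /b/ form a stop–stop cluster, so [a] is inserted between them. /p/ and /t/ form a stop–stop cluster, so [a] is inserted between them. /oheutokihotbepti/ → oheutokihotabepati.
Rule 2 (degemination): no segment meets the environment; /oheutokihotabepati/ is unchanged.
Rule 3 (intervocalic voicing): /t/ is a voiceless stop between vowels /u/ and /o/, so it voices to [d]. /k/ is a voiceless stop between vowels /o/ and /i/, so it voices to [g]. /t/ is a voiceless stop between vowels /o/ and /a/, so it voices to [d]. /p/ is a voiceless stop between vowels /e/ and /a/, so it voices to [b]. /t/ is a voiceless stop between vowels /a/ and /i/, so it voices to [d]. /oheutokihotabepati/ → oheudogihodabebadi.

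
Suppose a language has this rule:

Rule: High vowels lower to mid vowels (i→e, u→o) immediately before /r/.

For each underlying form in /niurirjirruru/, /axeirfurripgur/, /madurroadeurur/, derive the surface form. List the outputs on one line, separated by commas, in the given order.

/niurirjirruru/: /u/ is a high vowel immediately before /r/, so it lowers to [o]. /i/ is a high vowel immediately before /r/, so it lowers to [e]. /i/ is a high vowel immediately before /r/, so it lowers to [e]. /u/ is a high vowel immediately before /r/, so it lowers to [o]. → [niorerjerroru].
/axeirfurripgur/: /i/ is a high vowel immediately before /r/, so it lowers to [e]. /u/ is a high vowel immediately before /r/, so it lowers to [o]. /u/ is a high vowel immediately before /r/, so it lowers to [o]. → [axeerforripgor].
/madurroadeurur/: /u/ is a high vowel immediately before /r/, so it lowers to [o]. /u/ is a high vowel immediately before /r/, so it lowers to [o]. /u/ is a high vowel immediately before /r/, so it lowers to [o]. → [madorroadeoror].

niorerjerroru, axeerforripgor, madorroadeoror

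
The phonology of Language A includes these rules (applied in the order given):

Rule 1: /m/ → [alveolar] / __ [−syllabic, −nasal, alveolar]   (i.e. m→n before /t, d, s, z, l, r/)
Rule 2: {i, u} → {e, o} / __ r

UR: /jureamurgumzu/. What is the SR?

joreamorgunzu

Rule 1 (nasal place assimilation): /m/ precedes the alveolar consonant /z/, so it assimilates in place to [n]. /jureamurgumzu/ → jureamurgunzu.
Rule 2 (pre-rhotic lowering): /u/ is a high vowel immediately before /r/, so it lowers to [o]. /u/ is a high vowel immediately before /r/, so it lowers to [o]. /jureamurgunzu/ → joreamorgunzu.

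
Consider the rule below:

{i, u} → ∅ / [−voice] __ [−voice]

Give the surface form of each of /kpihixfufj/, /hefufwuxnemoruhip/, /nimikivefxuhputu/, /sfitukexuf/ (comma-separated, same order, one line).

/kpihixfufj/: /i/ is a high vowel flanked by voiceless consonants /p/ and /h/, so it deletes. /i/ is a high vowel flanked by voiceless consonants /h/ and /x/, so it deletes. /u/ is a high vowel flanked by voiceless consonants /f/ and /f/, so it deletes. → [kphxffj].
/hefufwuxnemoruhip/: /u/ is a high vowel flanked by voiceless consonants /f/ and /f/, so it deletes. /i/ is a high vowel flanked by voiceless consonants /h/ and /p/, so it deletes. → [heffwuxnemoruhp].
/nimikivefxuhputu/: /u/ is a high vowel flanked by voiceless consonants /x/ and /h/, so it deletes. /u/ is a high vowel flanked by voiceless consonants /p/ and /t/, so it deletes. → [nimikivefxhptu].
/sfitukexuf/: /i/ is a high vowel flanked by voiceless consonants /f/ and /t/, so it deletes. /u/ is a high vowel flanked by voiceless consonants /t/ and /k/, so it deletes. /u/ is a high vowel flanked by voiceless consonants /x/ and /f/, so it deletes. → [sftkexf].

kphxffj, heffwuxnemoruhp, nimikivefxhptu, sftkexf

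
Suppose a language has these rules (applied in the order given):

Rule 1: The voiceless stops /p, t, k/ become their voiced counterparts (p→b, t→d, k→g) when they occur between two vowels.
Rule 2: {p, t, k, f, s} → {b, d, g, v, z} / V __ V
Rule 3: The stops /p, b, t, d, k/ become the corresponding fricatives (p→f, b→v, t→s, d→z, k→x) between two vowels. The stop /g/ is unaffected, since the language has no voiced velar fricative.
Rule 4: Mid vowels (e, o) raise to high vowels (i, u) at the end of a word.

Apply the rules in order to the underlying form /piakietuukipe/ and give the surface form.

Rule 1 (intervocalic voicing): /k/ is a voiceless stop between vowels /a/ and /i/, so it voices to [g]. /t/ is a voiceless stop between vowels /e/ and /u/, so it voices to [d]. /k/ is a voiceless stop between vowels /u/ and /i/, so it voices to [g]. /p/ is a voiceless stop between vowels /i/ and /e/, so it voices to [b]. /piakietuukipe/ → piagieduugibe.
Rule 2 (intervocalic voicing): no segment meets the environment; /piagieduugibe/ is unchanged.
Rule 3 (intervocalic spirantization): /d/ is a stop between vowels /e/ and /u/, so it spirantizes to the fricative [z]. /b/ is a stop between vowels /i/ and /e/, so it spirantizes to the fricative [v]. /piagieduugibe/ → piagiezuugive.
Rule 4 (final vowel raising): /e/ is a mid vowel in word-final position, so it raises to [i]. /piagiezuugive/ → piagiezuugivi.

piagiezuugivi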